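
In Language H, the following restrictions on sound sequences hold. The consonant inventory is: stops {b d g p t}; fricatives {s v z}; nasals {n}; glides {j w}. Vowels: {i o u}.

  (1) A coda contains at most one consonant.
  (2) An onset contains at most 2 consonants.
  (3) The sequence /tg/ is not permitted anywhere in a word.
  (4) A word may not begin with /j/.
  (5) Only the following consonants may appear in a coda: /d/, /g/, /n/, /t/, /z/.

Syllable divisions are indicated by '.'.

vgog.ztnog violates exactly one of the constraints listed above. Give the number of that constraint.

vgog.ztnog: syllable 2 onset /ztn/ has 3 consonants (> 2).
This is a violation of constraint 2: "An onset contains at most 2 consonants."
The remaining constraints (1, 3, 4, 5) are satisfied.

2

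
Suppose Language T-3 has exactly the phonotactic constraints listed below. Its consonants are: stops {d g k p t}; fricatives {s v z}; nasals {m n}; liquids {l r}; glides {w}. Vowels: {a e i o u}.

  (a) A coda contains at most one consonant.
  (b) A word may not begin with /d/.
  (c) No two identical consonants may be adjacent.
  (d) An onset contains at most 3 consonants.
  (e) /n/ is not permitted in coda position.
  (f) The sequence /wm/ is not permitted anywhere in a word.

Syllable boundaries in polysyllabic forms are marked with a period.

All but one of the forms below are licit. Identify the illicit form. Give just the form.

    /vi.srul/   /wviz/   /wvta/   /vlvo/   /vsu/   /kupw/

/kupw/

/vi.srul/ — σ1 onset /v/, coda /∅/ ok; σ2 onset /sr/ (2C), coda /l/ ok → licit
/wviz/ — σ1 onset /wv/ (2C), coda /z/ ok → licit
/wvta/ — σ1 onset /wvt/ (3C), coda /∅/ ok → licit
/vlvo/ — σ1 onset /vlv/ (3C), coda /∅/ ok → licit
/vsu/ — σ1 onset /vs/ (2C), coda /∅/ ok → licit
/kupw/ — violates constraint (a): syllable 1 coda /pw/ has 2 consonants (> 1) → illicit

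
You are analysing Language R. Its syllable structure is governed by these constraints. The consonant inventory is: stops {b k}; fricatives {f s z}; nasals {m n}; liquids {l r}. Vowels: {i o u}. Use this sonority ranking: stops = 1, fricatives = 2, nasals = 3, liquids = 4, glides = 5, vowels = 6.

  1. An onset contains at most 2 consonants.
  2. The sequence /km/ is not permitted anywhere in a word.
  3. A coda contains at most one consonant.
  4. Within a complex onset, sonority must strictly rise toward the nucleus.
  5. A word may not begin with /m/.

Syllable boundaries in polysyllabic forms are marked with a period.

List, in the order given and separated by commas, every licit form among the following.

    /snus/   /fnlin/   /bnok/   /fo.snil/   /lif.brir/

/snus/, /bnok/, /fo.snil/, /lif.brir/

/snus/ — σ1 onset /sn/ (2→3 rises), coda /s/ ok → licit
/fnlin/ — violates constraint 1: syllable 1 onset /fnl/ has 3 consonants (> 2) → illicit
/bnok/ — σ1 onset /bn/ (1→3 rises), coda /k/ ok → licit
/fo.snil/ — σ1 onset /f/, coda /∅/ ok; σ2 onset /sn/ (2→3 rises), coda /l/ ok → licit
/lif.brir/ — σ1 onset /l/, coda /f/ ok; σ2 onset /br/ (1→4 rises), coda /r/ ok → licit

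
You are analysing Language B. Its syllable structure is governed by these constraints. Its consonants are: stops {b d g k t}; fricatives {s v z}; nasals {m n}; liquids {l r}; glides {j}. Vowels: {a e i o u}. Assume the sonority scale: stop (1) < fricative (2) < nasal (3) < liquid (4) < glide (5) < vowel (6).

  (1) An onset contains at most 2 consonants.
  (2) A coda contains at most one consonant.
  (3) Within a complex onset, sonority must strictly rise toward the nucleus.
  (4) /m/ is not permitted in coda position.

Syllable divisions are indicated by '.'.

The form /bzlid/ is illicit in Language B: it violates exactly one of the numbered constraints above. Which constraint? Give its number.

1

/bzlid/: syllable 1 onset /bzl/ has 3 consonants (> 2).
This is a violation of constraint 1: "An onset contains at most 2 consonants."
The remaining constraints (2, 3, 4) are satisfied.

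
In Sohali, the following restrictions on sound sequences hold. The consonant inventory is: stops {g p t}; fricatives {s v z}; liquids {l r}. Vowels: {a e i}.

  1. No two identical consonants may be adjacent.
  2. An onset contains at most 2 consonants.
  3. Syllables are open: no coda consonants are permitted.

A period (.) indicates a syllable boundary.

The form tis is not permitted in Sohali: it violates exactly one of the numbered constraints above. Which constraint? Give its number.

tis: syllable 1 coda /s/ has 1 consonant (> 0).
This is a violation of constraint 3: "Syllables are open: no coda consonants are permitted."
The remaining constraints (1, 2) are satisfied.

3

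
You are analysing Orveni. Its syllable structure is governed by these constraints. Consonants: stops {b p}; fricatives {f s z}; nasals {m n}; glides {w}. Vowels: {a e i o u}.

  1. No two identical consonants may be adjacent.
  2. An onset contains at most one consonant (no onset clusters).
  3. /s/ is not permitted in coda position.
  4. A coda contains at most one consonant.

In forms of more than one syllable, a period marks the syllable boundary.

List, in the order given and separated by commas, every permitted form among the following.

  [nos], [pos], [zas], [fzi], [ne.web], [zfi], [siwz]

[nos] — violates constraint 3: syllable 1 coda contains /s/ → not permitted
[pos] — violates constraint 3: syllable 1 coda contains /s/ → not permitted
[zas] — violates constraint 3: syllable 1 coda contains /s/ → not permitted
[fzi] — violates constraint 2: syllable 1 onset /fz/ has 2 consonants (> 1) → not permitted
[ne.web] — σ1 onset /n/, coda /∅/ ok; σ2 onset /w/, coda /b/ ok → permitted
[zfi] — violates constraint 2: syllable 1 onset /zf/ has 2 consonants (> 1) → not permitted
[siwz] — violates constraint 4: syllable 1 coda /wz/ has 2 consonants (> 1) → not permitted

[ne.web]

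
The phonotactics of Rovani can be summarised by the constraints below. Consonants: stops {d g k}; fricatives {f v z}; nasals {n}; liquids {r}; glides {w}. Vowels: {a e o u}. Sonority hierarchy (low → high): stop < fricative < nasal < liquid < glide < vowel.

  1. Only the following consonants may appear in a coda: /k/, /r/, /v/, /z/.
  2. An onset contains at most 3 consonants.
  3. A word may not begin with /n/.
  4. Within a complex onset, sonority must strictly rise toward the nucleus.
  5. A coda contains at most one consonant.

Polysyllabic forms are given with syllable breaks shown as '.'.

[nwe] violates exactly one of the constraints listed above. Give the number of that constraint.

[nwe]: word begins with /n/.
This is a violation of constraint 3: "A word may not begin with /n/."
The remaining constraints (1, 2, 4, 5) are satisfied.

3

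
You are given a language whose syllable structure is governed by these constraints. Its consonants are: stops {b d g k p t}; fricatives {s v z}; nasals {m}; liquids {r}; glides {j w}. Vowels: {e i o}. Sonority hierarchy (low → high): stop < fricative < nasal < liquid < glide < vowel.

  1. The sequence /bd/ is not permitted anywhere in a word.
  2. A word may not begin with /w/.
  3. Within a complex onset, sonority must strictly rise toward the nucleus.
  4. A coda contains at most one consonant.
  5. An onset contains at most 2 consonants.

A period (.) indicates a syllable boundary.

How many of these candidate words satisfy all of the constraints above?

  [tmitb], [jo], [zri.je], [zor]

[tmitb] — violates constraint 4: syllable 1 coda /tb/ has 2 consonants (> 1) → illicit
[jo] — σ1 onset /j/, coda /∅/ ok → licit
[zri.je] — σ1 onset /zr/ (2→4 rises), coda /∅/ ok; σ2 onset /j/, coda /∅/ ok → licit
[zor] — σ1 onset /z/, coda /r/ ok → licit
Licit: [jo], [zri.je], [zor] → 3.

3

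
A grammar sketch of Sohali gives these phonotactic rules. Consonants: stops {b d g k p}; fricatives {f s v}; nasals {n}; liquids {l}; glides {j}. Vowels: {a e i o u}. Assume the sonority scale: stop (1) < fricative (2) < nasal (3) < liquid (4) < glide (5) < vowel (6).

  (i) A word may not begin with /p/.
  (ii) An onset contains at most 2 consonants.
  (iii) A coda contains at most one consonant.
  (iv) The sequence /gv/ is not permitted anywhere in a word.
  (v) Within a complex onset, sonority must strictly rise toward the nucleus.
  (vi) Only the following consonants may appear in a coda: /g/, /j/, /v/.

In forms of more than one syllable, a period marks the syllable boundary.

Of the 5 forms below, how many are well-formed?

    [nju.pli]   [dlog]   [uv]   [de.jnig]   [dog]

[nju.pli] — σ1 onset /nj/ (3→5 rises), coda /∅/ ok; σ2 onset /pl/ (1→4 rises), coda /∅/ ok → well-formed
[dlog] — σ1 onset /dl/ (1→4 rises), coda /g/ ok → well-formed
[uv] — σ1 onset /∅/, coda /v/ ok → well-formed
[de.jnig] — violates constraint (v): syllable 2 onset /jn/: /j/ (glide, 5) → /n/ (nasal, 3) does not rise → ill-formed
[dog] — σ1 onset /d/, coda /g/ ok → well-formed
Well-formed: [nju.pli], [dlog], [uv], [dog] → 4.

4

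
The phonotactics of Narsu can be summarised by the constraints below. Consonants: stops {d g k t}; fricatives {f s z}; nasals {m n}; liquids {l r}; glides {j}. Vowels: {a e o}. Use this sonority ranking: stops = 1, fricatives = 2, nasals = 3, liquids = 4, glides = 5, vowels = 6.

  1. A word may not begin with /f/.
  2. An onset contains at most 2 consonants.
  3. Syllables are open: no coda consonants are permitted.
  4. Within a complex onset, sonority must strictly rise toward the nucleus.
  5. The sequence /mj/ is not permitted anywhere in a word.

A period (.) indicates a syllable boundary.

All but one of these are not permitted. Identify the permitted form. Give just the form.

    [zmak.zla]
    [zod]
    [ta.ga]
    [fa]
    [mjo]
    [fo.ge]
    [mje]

[ta.ga]

[zmak.zla] — violates constraint 3: syllable 1 coda /k/ has 1 consonant (> 0) → not permitted
[zod] — violates constraint 3: syllable 1 coda /d/ has 1 consonant (> 0) → not permitted
[ta.ga] — σ1 onset /t/, coda /∅/ ok; σ2 onset /g/, coda /∅/ ok → permitted
[fa] — violates constraint 1: word begins with /f/ → not permitted
[mjo] — violates constraint 5: contains banned sequence /mj/ → not permitted
[fo.ge] — violates constraint 1: word begins with /f/ → not permitted
[mje] — violates constraint 5: contains banned sequence /mj/ → not permitted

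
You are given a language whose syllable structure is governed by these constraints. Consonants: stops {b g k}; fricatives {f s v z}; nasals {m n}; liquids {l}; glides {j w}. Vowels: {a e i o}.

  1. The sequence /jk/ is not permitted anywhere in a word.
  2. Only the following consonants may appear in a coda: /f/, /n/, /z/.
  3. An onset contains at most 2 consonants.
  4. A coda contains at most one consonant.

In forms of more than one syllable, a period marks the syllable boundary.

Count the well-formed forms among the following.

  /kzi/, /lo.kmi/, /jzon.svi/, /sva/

4

/kzi/ — σ1 onset /kz/ (2C), coda /∅/ ok → well-formed
/lo.kmi/ — σ1 onset /l/, coda /∅/ ok; σ2 onset /km/ (2C), coda /∅/ ok → well-formed
/jzon.svi/ — σ1 onset /jz/ (2C), coda /n/ ok; σ2 onset /sv/ (2C), coda /∅/ ok → well-formed
/sva/ — σ1 onset /sv/ (2C), coda /∅/ ok → well-formed
Well-formed: /kzi/, /lo.kmi/, /jzon.svi/, /sva/ → 4.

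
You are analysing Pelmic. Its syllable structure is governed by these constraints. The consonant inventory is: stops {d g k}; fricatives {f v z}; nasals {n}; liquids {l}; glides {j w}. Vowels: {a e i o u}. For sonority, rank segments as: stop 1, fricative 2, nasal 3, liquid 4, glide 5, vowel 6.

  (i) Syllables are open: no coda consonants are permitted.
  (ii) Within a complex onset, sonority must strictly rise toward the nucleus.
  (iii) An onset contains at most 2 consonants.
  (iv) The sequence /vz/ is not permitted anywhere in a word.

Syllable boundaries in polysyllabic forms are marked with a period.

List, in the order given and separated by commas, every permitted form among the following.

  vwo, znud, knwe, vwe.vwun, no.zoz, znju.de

vwo — σ1 onset /vw/ (2→5 rises), coda /∅/ ok → permitted
znud — violates constraint (i): syllable 1 coda /d/ has 1 consonant (> 0) → not permitted
knwe — violates constraint (iii): syllable 1 onset /knw/ has 3 consonants (> 2) → not permitted
vwe.vwun — violates constraint (i): syllable 2 coda /n/ has 1 consonant (> 0) → not permitted
no.zoz — violates constraint (i): syllable 2 coda /z/ has 1 consonant (> 0) → not permitted
znju.de — violates constraint (iii): syllable 1 onset /znj/ has 3 consonants (> 2) → not permitted

vwo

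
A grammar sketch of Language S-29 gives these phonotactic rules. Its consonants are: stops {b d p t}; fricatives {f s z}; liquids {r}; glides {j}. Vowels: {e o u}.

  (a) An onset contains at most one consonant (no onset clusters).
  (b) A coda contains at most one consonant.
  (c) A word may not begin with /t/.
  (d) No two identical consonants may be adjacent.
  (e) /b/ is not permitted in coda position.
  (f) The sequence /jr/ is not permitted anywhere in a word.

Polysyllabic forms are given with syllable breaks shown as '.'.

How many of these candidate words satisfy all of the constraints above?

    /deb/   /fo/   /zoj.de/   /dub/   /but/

/deb/ — violates constraint (e): syllable 1 coda contains /b/ → phonotactically illegal
/fo/ — σ1 onset /f/, coda /∅/ ok → phonotactically legal
/zoj.de/ — σ1 onset /z/, coda /j/ ok; σ2 onset /d/, coda /∅/ ok → phonotactically legal
/dub/ — violates constraint (e): syllable 1 coda contains /b/ → phonotactically illegal
/but/ — σ1 onset /b/, coda /t/ ok → phonotactically legal
Phonotactically legal: /fo/, /zoj.de/, /but/ → 3.

3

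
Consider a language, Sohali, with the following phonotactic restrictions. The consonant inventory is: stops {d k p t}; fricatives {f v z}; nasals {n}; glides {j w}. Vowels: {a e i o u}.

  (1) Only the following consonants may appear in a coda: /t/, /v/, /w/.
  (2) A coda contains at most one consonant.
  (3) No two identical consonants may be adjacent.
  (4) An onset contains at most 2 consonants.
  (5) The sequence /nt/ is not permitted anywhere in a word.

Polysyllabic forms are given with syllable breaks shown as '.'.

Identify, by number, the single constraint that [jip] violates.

1

[jip]: syllable 1 coda contains /p/, which is not a licensed coda consonant.
This is a violation of constraint 1: "Only the following consonants may appear in a coda: /t/, /v/, /w/."
The remaining constraints (2, 3, 4, 5) are satisfied.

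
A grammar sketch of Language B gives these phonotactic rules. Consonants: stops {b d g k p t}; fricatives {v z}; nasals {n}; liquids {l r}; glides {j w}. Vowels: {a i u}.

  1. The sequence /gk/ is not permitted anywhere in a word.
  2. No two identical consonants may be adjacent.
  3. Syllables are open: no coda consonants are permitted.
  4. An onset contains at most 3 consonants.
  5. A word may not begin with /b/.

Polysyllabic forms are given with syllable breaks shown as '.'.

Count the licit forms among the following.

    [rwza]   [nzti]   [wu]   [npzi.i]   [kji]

[rwza] — σ1 onset /rwz/ (3C), coda /∅/ ok → licit
[nzti] — σ1 onset /nzt/ (3C), coda /∅/ ok → licit
[wu] — σ1 onset /w/, coda /∅/ ok → licit
[npzi.i] — σ1 onset /npz/ (3C), coda /∅/ ok; σ2 onset /∅/, coda /∅/ ok → licit
[kji] — σ1 onset /kj/ (2C), coda /∅/ ok → licit
Licit: [rwza], [nzti], [wu], [npzi.i], [kji] → 5.

5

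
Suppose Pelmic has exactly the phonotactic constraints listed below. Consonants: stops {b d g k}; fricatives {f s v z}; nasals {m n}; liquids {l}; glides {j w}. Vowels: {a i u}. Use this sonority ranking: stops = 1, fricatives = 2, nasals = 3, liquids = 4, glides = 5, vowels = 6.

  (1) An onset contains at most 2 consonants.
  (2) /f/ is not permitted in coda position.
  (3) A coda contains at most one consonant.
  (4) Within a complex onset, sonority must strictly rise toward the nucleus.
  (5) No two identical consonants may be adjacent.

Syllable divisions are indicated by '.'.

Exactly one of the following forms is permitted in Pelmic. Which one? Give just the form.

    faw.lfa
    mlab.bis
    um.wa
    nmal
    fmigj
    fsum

um.wa

faw.lfa — violates constraint 4: syllable 2 onset /lf/: /l/ (liquid, 4) → /f/ (fricative, 2) does not rise → not permitted
mlab.bis — violates constraint 5: adjacent identical consonants /bb/ → not permitted
um.wa — σ1 onset /∅/, coda /m/ ok; σ2 onset /w/, coda /∅/ ok → permitted
nmal — violates constraint 4: syllable 1 onset /nm/: /n/ (nasal, 3) → /m/ (nasal, 3) does not rise → not permitted
fmigj — violates constraint 3: syllable 1 coda /gj/ has 2 consonants (> 1) → not permitted
fsum — violates constraint 4: syllable 1 onset /fs/: /f/ (fricative, 2) → /s/ (fricative, 2) does not rise → not permitted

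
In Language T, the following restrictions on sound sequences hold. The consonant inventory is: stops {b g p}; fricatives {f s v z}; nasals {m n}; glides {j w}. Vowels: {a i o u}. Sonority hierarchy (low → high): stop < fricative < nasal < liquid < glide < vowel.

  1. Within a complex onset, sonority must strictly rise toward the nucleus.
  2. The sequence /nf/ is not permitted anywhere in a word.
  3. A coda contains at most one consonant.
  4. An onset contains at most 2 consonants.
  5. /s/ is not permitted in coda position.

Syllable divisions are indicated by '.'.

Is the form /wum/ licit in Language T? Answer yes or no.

/wum/ — σ1 onset /w/, coda /m/ ok → licit

yes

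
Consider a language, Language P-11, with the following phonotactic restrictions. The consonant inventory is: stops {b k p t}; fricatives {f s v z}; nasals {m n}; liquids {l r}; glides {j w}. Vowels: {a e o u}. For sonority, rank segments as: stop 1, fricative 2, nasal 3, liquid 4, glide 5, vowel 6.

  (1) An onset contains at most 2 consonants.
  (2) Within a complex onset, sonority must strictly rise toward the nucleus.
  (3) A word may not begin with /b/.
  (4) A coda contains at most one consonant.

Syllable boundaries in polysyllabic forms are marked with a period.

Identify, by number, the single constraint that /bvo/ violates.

3

/bvo/: word begins with /b/.
This is a violation of constraint 3: "A word may not begin with /b/."
The remaining constraints (1, 2, 4) are satisfied.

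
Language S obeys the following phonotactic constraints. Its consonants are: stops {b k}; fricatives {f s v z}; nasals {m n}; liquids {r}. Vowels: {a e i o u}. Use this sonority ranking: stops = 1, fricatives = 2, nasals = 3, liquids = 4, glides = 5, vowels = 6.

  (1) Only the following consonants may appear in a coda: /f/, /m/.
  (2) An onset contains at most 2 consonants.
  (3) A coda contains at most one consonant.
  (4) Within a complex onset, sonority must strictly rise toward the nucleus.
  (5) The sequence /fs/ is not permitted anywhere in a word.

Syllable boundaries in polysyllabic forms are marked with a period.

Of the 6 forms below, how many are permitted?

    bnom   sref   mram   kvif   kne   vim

6

bnom — σ1 onset /bn/ (1→3 rises), coda /m/ ok → permitted
sref — σ1 onset /sr/ (2→4 rises), coda /f/ ok → permitted
mram — σ1 onset /mr/ (3→4 rises), coda /m/ ok → permitted
kvif — σ1 onset /kv/ (1→2 rises), coda /f/ ok → permitted
kne — σ1 onset /kn/ (1→3 rises), coda /∅/ ok → permitted
vim — σ1 onset /v/, coda /m/ ok → permitted
Permitted: bnom, sref, mram, kvif, kne, vim → 6.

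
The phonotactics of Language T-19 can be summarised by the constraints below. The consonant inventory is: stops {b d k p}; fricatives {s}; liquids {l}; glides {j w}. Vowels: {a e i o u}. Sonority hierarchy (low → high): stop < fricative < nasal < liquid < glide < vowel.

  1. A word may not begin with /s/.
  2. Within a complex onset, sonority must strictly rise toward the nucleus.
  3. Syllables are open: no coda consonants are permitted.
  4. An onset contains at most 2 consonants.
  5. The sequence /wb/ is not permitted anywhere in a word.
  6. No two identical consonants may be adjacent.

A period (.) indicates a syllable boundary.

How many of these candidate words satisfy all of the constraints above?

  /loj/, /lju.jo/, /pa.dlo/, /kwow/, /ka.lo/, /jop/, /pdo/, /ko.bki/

3

/loj/ — violates constraint 3: syllable 1 coda /j/ has 1 consonant (> 0) → illicit
/lju.jo/ — σ1 onset /lj/ (4→5 rises), coda /∅/ ok; σ2 onset /j/, coda /∅/ ok → licit
/pa.dlo/ — σ1 onset /p/, coda /∅/ ok; σ2 onset /dl/ (1→4 rises), coda /∅/ ok → licit
/kwow/ — violates constraint 3: syllable 1 coda /w/ has 1 consonant (> 0) → illicit
/ka.lo/ — σ1 onset /k/, coda /∅/ ok; σ2 onset /l/, coda /∅/ ok → licit
/jop/ — violates constraint 3: syllable 1 coda /p/ has 1 consonant (> 0) → illicit
/pdo/ — violates constraint 2: syllable 1 onset /pd/: /p/ (stop, 1) → /d/ (stop, 1) does not rise → illicit
/ko.bki/ — violates constraint 2: syllable 2 onset /bk/: /b/ (stop, 1) → /k/ (stop, 1) does not rise → illicit
Licit: /lju.jo/, /pa.dlo/, /ka.lo/ → 3.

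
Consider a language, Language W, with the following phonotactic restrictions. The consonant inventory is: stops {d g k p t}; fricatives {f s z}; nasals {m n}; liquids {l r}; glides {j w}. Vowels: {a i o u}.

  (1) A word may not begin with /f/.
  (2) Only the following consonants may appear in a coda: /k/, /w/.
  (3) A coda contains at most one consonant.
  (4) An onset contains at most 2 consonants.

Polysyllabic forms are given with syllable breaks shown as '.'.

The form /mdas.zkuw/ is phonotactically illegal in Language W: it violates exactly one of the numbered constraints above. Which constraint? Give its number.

/mdas.zkuw/: syllable 1 coda contains /s/, which is not a licensed coda consonant.
This is a violation of constraint 2: "Only the following consonants may appear in a coda: /k/, /w/."
The remaining constraints (1, 3, 4) are satisfied.

2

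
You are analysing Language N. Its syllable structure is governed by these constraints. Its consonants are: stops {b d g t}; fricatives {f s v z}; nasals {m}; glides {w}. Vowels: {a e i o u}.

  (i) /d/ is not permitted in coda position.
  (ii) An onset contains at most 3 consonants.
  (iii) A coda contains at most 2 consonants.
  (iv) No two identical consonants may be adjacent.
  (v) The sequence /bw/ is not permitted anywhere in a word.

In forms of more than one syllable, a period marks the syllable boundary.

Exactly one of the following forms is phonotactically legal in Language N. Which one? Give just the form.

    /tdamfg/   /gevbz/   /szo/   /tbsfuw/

/tdamfg/ — violates constraint (iii): syllable 1 coda /mfg/ has 3 consonants (> 2) → phonotactically illegal
/gevbz/ — violates constraint (iii): syllable 1 coda /vbz/ has 3 consonants (> 2) → phonotactically illegal
/szo/ — σ1 onset /sz/ (2C), coda /∅/ ok → phonotactically legal
/tbsfuw/ — violates constraint (ii): syllable 1 onset /tbsf/ has 4 consonants (> 3) → phonotactically illegal

/szo/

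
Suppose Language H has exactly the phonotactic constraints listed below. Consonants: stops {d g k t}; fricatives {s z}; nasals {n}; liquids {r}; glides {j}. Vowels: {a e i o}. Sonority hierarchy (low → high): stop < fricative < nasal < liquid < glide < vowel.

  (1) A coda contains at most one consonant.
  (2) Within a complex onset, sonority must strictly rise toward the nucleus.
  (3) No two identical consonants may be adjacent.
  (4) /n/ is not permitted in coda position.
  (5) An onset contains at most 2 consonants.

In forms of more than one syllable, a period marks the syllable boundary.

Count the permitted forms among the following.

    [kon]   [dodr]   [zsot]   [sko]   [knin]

[kon] — violates constraint 4: syllable 1 coda contains /n/ → not permitted
[dodr] — violates constraint 1: syllable 1 coda /dr/ has 2 consonants (> 1) → not permitted
[zsot] — violates constraint 2: syllable 1 onset /zs/: /z/ (fricative, 2) → /s/ (fricative, 2) does not rise → not permitted
[sko] — violates constraint 2: syllable 1 onset /sk/: /s/ (fricative, 2) → /k/ (stop, 1) does not rise → not permitted
[knin] — violates constraint 4: syllable 1 coda contains /n/ → not permitted
No form is permitted → 0.

0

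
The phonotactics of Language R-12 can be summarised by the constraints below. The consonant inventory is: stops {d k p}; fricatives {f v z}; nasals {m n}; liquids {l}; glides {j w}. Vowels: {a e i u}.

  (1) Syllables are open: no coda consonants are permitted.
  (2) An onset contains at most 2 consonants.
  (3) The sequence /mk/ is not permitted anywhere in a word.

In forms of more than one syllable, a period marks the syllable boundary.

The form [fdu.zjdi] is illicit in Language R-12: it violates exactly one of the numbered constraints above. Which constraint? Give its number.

2

[fdu.zjdi]: syllable 2 onset /zjd/ has 3 consonants (> 2).
This is a violation of constraint 2: "An onset contains at most 2 consonants."
The remaining constraints (1, 3) are satisfied.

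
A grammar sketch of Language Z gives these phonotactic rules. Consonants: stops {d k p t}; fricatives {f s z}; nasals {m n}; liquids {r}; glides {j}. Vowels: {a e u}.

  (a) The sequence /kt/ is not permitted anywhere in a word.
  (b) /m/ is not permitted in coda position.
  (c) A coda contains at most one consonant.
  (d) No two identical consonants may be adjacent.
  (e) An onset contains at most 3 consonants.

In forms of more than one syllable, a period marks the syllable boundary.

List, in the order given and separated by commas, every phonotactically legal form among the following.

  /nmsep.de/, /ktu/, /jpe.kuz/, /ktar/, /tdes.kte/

/nmsep.de/ — σ1 onset /nms/ (3C), coda /p/ ok; σ2 onset /d/, coda /∅/ ok → phonotactically legal
/ktu/ — violates constraint (a): contains banned sequence /kt/ → phonotactically illegal
/jpe.kuz/ — σ1 onset /jp/ (2C), coda /∅/ ok; σ2 onset /k/, coda /z/ ok → phonotactically legal
/ktar/ — violates constraint (a): contains banned sequence /kt/ → phonotactically illegal
/tdes.kte/ — violates constraint (a): contains banned sequence /kt/ → phonotactically illegal

/nmsep.de/, /jpe.kuz/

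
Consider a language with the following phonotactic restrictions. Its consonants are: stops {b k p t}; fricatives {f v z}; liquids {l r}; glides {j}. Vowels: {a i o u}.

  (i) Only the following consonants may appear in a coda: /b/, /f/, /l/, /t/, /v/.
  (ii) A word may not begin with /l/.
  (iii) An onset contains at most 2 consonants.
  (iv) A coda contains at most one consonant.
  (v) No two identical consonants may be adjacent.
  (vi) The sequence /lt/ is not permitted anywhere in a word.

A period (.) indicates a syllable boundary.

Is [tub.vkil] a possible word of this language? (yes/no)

[tub.vkil] — σ1 onset /t/, coda /b/ ok; σ2 onset /vk/ (2C), coda /l/ ok → phonotactically legal

yes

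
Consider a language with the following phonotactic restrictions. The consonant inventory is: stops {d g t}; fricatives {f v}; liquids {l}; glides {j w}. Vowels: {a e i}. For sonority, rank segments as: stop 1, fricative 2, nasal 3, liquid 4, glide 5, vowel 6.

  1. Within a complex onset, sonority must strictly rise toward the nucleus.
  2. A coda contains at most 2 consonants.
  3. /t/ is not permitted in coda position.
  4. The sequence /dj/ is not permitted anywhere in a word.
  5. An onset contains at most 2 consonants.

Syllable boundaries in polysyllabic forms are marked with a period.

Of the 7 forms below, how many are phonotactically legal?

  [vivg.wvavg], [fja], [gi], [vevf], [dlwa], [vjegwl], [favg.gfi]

[vivg.wvavg] — violates constraint 1: syllable 2 onset /wv/: /w/ (glide, 5) → /v/ (fricative, 2) does not rise → phonotactically illegal
[fja] — σ1 onset /fj/ (2→5 rises), coda /∅/ ok → phonotactically legal
[gi] — σ1 onset /g/, coda /∅/ ok → phonotactically legal
[vevf] — σ1 onset /v/, coda /vf/ (2C) ok → phonotactically legal
[dlwa] — violates constraint 5: syllable 1 onset /dlw/ has 3 consonants (> 2) → phonotactically illegal
[vjegwl] — violates constraint 2: syllable 1 coda /gwl/ has 3 consonants (> 2) → phonotactically illegal
[favg.gfi] — σ1 onset /f/, coda /vg/ (2C) ok; σ2 onset /gf/ (1→2 rises), coda /∅/ ok → phonotactically legal
Phonotactically legal: [fja], [gi], [vevf], [favg.gfi] → 4.

4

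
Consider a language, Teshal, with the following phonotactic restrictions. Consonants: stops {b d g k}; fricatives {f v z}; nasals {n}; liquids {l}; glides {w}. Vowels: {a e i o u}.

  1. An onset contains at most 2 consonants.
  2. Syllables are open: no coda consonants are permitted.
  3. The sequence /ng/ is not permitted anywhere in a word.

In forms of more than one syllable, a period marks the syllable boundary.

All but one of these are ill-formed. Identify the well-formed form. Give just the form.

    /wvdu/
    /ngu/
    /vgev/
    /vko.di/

/vko.di/

/wvdu/ — violates constraint 1: syllable 1 onset /wvd/ has 3 consonants (> 2) → ill-formed
/ngu/ — violates constraint 3: contains banned sequence /ng/ → ill-formed
/vgev/ — violates constraint 2: syllable 1 coda /v/ has 1 consonant (> 0) → ill-formed
/vko.di/ — σ1 onset /vk/ (2C), coda /∅/ ok; σ2 onset /d/, coda /∅/ ok → well-formed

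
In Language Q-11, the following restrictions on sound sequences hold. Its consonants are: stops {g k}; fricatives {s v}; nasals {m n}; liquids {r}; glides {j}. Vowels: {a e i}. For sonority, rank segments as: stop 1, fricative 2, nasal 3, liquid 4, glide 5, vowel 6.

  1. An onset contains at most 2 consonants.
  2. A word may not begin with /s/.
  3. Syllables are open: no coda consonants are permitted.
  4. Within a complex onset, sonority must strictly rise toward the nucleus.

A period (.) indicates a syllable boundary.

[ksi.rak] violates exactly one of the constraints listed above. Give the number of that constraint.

3

[ksi.rak]: syllable 2 coda /k/ has 1 consonant (> 0).
This is a violation of constraint 3: "Syllables are open: no coda consonants are permitted."
The remaining constraints (1, 2, 4) are satisfied.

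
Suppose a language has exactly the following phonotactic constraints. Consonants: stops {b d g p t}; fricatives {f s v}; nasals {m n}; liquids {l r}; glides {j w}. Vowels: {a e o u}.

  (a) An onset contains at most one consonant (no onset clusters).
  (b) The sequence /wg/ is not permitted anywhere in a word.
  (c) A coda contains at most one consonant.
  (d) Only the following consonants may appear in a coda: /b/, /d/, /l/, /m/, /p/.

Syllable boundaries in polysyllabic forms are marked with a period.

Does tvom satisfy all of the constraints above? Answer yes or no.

tvom — violates constraint (a): syllable 1 onset /tv/ has 2 consonants (> 1) → phonotactically illegal

no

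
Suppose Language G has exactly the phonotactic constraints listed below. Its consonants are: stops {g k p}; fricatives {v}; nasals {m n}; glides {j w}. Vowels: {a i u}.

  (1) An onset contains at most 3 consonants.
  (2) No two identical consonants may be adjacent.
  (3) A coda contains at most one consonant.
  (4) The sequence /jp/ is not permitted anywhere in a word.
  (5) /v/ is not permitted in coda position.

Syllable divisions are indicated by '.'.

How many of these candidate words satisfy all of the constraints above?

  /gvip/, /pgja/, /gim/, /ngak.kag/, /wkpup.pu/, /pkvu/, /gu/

5

/gvip/ — σ1 onset /gv/ (2C), coda /p/ ok → permitted
/pgja/ — σ1 onset /pgj/ (3C), coda /∅/ ok → permitted
/gim/ — σ1 onset /g/, coda /m/ ok → permitted
/ngak.kag/ — violates constraint 2: adjacent identical consonants /kk/ → not permitted
/wkpup.pu/ — violates constraint 2: adjacent identical consonants /pp/ → not permitted
/pkvu/ — σ1 onset /pkv/ (3C), coda /∅/ ok → permitted
/gu/ — σ1 onset /g/, coda /∅/ ok → permitted
Permitted: /gvip/, /pgja/, /gim/, /pkvu/, /gu/ → 5.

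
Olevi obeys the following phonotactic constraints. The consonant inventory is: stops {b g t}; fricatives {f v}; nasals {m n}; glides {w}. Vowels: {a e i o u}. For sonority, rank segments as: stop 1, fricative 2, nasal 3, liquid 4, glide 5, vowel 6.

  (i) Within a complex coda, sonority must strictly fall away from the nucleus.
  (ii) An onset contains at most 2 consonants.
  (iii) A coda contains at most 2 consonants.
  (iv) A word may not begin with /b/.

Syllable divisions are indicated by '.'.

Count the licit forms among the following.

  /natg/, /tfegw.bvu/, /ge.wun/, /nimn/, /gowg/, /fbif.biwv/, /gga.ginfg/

/natg/ — violates constraint (i): syllable 1 coda /tg/: /t/ (stop, 1) → /g/ (stop, 1) does not fall → illicit
/tfegw.bvu/ — violates constraint (i): syllable 1 coda /gw/: /g/ (stop, 1) → /w/ (glide, 5) does not fall → illicit
/ge.wun/ — σ1 onset /g/, coda /∅/ ok; σ2 onset /w/, coda /n/ ok → licit
/nimn/ — violates constraint (i): syllable 1 coda /mn/: /m/ (nasal, 3) → /n/ (nasal, 3) does not fall → illicit
/gowg/ — σ1 onset /g/, coda /wg/ (5→1 falls) ok → licit
/fbif.biwv/ — σ1 onset /fb/ (2C), coda /f/ ok; σ2 onset /b/, coda /wv/ (5→2 falls) ok → licit
/gga.ginfg/ — violates constraint (iii): syllable 2 coda /nfg/ has 3 consonants (> 2) → illicit
Licit: /ge.wun/, /gowg/, /fbif.biwv/ → 3.

3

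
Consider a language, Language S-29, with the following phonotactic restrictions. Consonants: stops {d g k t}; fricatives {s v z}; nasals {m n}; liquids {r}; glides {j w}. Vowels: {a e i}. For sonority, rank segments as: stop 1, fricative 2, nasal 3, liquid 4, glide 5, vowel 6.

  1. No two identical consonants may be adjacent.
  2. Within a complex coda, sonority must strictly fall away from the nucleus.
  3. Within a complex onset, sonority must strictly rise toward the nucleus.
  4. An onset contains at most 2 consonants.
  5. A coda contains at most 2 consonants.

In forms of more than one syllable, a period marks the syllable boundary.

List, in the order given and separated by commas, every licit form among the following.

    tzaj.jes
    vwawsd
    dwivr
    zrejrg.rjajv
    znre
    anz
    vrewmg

tzaj.jes — violates constraint 1: adjacent identical consonants /jj/ → illicit
vwawsd — violates constraint 5: syllable 1 coda /wsd/ has 3 consonants (> 2) → illicit
dwivr — violates constraint 2: syllable 1 coda /vr/: /v/ (fricative, 2) → /r/ (liquid, 4) does not fall → illicit
zrejrg.rjajv — violates constraint 5: syllable 1 coda /jrg/ has 3 consonants (> 2) → illicit
znre — violates constraint 4: syllable 1 onset /znr/ has 3 consonants (> 2) → illicit
anz — σ1 onset /∅/, coda /nz/ (3→2 falls) ok → licit
vrewmg — violates constraint 5: syllable 1 coda /wmg/ has 3 consonants (> 2) → illicit

anz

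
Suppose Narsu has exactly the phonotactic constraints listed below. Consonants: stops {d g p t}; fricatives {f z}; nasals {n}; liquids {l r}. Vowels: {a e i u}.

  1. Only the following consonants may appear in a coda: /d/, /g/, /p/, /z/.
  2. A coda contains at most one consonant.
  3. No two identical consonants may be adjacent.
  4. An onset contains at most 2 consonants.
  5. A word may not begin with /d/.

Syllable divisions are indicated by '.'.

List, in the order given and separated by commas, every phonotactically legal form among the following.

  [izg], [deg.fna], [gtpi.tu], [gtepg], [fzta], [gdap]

[gdap]

[izg] — violates constraint 2: syllable 1 coda /zg/ has 2 consonants (> 1) → phonotactically illegal
[deg.fna] — violates constraint 5: word begins with /d/ → phonotactically illegal
[gtpi.tu] — violates constraint 4: syllable 1 onset /gtp/ has 3 consonants (> 2) → phonotactically illegal
[gtepg] — violates constraint 2: syllable 1 coda /pg/ has 2 consonants (> 1) → phonotactically illegal
[fzta] — violates constraint 4: syllable 1 onset /fzt/ has 3 consonants (> 2) → phonotactically illegal
[gdap] — σ1 onset /gd/ (2C), coda /p/ ok → phonotactically legal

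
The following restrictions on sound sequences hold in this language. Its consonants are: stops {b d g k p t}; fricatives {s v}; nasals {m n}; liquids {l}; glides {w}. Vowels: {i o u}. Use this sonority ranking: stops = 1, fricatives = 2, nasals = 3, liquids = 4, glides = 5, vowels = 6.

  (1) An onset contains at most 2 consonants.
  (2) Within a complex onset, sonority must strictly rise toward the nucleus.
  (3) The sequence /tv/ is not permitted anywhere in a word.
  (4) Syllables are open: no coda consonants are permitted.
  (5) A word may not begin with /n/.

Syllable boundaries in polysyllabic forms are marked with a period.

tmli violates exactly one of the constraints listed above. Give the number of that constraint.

tmli: syllable 1 onset /tml/ has 3 consonants (> 2).
This is a violation of constraint 1: "An onset contains at most 2 consonants."
The remaining constraints (2, 3, 4, 5) are satisfied.

1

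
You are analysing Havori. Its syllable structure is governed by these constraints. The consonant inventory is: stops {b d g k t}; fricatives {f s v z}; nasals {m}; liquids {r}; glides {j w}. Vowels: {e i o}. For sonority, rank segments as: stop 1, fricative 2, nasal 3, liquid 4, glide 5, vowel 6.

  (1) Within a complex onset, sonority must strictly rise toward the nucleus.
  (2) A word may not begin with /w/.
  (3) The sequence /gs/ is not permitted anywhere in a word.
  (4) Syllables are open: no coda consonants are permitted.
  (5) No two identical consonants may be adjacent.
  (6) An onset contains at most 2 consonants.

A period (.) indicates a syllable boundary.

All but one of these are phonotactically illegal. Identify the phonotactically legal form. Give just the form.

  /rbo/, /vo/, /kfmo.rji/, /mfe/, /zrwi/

/rbo/ — violates constraint 1: syllable 1 onset /rb/: /r/ (liquid, 4) → /b/ (stop, 1) does not rise → phonotactically illegal
/vo/ — σ1 onset /v/, coda /∅/ ok → phonotactically legal
/kfmo.rji/ — violates constraint 6: syllable 1 onset /kfm/ has 3 consonants (> 2) → phonotactically illegal
/mfe/ — violates constraint 1: syllable 1 onset /mf/: /m/ (nasal, 3) → /f/ (fricative, 2) does not rise → phonotactically illegal
/zrwi/ — violates constraint 6: syllable 1 onset /zrw/ has 3 consonants (> 2) → phonotactically illegal

/vo/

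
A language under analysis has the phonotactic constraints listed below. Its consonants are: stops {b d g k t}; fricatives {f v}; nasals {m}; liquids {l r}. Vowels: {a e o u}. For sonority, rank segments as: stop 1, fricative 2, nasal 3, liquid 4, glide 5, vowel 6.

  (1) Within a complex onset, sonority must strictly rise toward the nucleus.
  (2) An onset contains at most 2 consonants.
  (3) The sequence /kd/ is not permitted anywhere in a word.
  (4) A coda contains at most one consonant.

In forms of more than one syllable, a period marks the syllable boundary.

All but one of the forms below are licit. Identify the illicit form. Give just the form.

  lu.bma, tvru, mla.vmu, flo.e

tvru

lu.bma — σ1 onset /l/, coda /∅/ ok; σ2 onset /bm/ (1→3 rises), coda /∅/ ok → licit
tvru — violates constraint 2: syllable 1 onset /tvr/ has 3 consonants (> 2) → illicit
mla.vmu — σ1 onset /ml/ (3→4 rises), coda /∅/ ok; σ2 onset /vm/ (2→3 rises), coda /∅/ ok → licit
flo.e — σ1 onset /fl/ (2→4 rises), coda /∅/ ok; σ2 onset /∅/, coda /∅/ ok → licit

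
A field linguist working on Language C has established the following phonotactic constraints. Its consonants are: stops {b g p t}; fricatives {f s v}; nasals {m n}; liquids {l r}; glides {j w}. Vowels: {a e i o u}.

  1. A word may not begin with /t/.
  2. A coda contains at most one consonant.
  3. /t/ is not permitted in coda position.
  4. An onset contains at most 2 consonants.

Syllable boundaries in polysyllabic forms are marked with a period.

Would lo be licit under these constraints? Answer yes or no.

yes

lo — σ1 onset /l/, coda /∅/ ok → licit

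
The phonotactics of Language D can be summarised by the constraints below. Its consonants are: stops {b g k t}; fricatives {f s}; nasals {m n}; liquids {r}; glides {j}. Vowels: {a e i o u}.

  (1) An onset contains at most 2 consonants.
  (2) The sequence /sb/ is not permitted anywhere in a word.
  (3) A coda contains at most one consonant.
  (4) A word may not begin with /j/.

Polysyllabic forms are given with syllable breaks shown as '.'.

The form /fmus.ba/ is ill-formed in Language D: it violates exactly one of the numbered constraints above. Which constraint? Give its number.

/fmus.ba/: contains banned sequence /sb/.
This is a violation of constraint 2: "The sequence /sb/ is not permitted anywhere in a word."
The remaining constraints (1, 3, 4) are satisfied.

2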